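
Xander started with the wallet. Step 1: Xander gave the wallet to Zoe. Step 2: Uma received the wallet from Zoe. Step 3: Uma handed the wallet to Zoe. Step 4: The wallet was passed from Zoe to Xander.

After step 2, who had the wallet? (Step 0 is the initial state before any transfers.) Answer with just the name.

Answer: Uma

Derivation:
Tracking the wallet holder through step 2:
After step 0 (start): Xander
After step 1: Zoe
After step 2: Uma

At step 2, the holder is Uma.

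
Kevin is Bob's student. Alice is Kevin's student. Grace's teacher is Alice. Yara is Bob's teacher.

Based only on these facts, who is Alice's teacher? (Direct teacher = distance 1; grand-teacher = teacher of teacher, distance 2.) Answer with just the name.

Reconstructing the teacher chain from the given facts:
  Yara -> Bob -> Kevin -> Alice -> Grace
(each arrow means 'teacher of the next')
Positions in the chain (0 = top):
  position of Yara: 0
  position of Bob: 1
  position of Kevin: 2
  position of Alice: 3
  position of Grace: 4

Alice is at position 3; the teacher is 1 step up the chain, i.e. position 2: Kevin.

Answer: Kevin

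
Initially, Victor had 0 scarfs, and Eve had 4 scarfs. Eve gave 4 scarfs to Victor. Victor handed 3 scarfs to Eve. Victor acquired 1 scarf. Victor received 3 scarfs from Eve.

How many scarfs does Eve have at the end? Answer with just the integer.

Answer: 0

Derivation:
Tracking counts step by step:
Start: Victor=0, Eve=4
Event 1 (Eve -> Victor, 4): Eve: 4 -> 0, Victor: 0 -> 4. State: Victor=4, Eve=0
Event 2 (Victor -> Eve, 3): Victor: 4 -> 1, Eve: 0 -> 3. State: Victor=1, Eve=3
Event 3 (Victor +1): Victor: 1 -> 2. State: Victor=2, Eve=3
Event 4 (Eve -> Victor, 3): Eve: 3 -> 0, Victor: 2 -> 5. State: Victor=5, Eve=0

Eve's final count: 0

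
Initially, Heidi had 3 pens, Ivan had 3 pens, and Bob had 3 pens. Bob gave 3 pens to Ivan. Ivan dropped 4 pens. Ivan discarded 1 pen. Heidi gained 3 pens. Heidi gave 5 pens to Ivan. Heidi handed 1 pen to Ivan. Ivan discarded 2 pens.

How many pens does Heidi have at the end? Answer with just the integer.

Tracking counts step by step:
Start: Heidi=3, Ivan=3, Bob=3
Event 1 (Bob -> Ivan, 3): Bob: 3 -> 0, Ivan: 3 -> 6. State: Heidi=3, Ivan=6, Bob=0
Event 2 (Ivan -4): Ivan: 6 -> 2. State: Heidi=3, Ivan=2, Bob=0
Event 3 (Ivan -1): Ivan: 2 -> 1. State: Heidi=3, Ivan=1, Bob=0
Event 4 (Heidi +3): Heidi: 3 -> 6. State: Heidi=6, Ivan=1, Bob=0
Event 5 (Heidi -> Ivan, 5): Heidi: 6 -> 1, Ivan: 1 -> 6. State: Heidi=1, Ivan=6, Bob=0
Event 6 (Heidi -> Ivan, 1): Heidi: 1 -> 0, Ivan: 6 -> 7. State: Heidi=0, Ivan=7, Bob=0
Event 7 (Ivan -2): Ivan: 7 -> 5. State: Heidi=0, Ivan=5, Bob=0

Heidi's final count: 0

Answer: 0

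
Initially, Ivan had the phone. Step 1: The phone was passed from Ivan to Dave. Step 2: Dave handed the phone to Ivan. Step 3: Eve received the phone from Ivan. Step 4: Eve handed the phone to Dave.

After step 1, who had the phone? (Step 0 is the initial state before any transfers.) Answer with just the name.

Tracking the phone holder through step 1:
After step 0 (start): Ivan
After step 1: Dave

At step 1, the holder is Dave.

Answer: Dave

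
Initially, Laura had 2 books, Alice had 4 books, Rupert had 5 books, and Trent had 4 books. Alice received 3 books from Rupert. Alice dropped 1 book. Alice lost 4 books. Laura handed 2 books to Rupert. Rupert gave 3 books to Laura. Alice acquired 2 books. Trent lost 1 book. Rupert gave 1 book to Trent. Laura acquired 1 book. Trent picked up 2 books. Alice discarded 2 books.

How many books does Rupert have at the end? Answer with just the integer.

Answer: 0

Derivation:
Tracking counts step by step:
Start: Laura=2, Alice=4, Rupert=5, Trent=4
Event 1 (Rupert -> Alice, 3): Rupert: 5 -> 2, Alice: 4 -> 7. State: Laura=2, Alice=7, Rupert=2, Trent=4
Event 2 (Alice -1): Alice: 7 -> 6. State: Laura=2, Alice=6, Rupert=2, Trent=4
Event 3 (Alice -4): Alice: 6 -> 2. State: Laura=2, Alice=2, Rupert=2, Trent=4
Event 4 (Laura -> Rupert, 2): Laura: 2 -> 0, Rupert: 2 -> 4. State: Laura=0, Alice=2, Rupert=4, Trent=4
Event 5 (Rupert -> Laura, 3): Rupert: 4 -> 1, Laura: 0 -> 3. State: Laura=3, Alice=2, Rupert=1, Trent=4
Event 6 (Alice +2): Alice: 2 -> 4. State: Laura=3, Alice=4, Rupert=1, Trent=4
Event 7 (Trent -1): Trent: 4 -> 3. State: Laura=3, Alice=4, Rupert=1, Trent=3
Event 8 (Rupert -> Trent, 1): Rupert: 1 -> 0, Trent: 3 -> 4. State: Laura=3, Alice=4, Rupert=0, Trent=4
Event 9 (Laura +1): Laura: 3 -> 4. State: Laura=4, Alice=4, Rupert=0, Trent=4
Event 10 (Trent +2): Trent: 4 -> 6. State: Laura=4, Alice=4, Rupert=0, Trent=6
Event 11 (Alice -2): Alice: 4 -> 2. State: Laura=4, Alice=2, Rupert=0, Trent=6

Rupert's final count: 0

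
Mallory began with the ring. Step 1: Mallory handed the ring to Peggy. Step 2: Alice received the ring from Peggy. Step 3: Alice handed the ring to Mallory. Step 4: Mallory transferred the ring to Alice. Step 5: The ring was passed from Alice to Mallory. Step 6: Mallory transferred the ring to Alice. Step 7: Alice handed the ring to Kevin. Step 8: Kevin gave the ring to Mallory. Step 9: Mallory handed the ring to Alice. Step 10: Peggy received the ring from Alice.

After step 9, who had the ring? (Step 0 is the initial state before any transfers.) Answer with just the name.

Answer: Alice

Derivation:
Tracking the ring holder through step 9:
After step 0 (start): Mallory
After step 1: Peggy
After step 2: Alice
After step 3: Mallory
After step 4: Alice
After step 5: Mallory
After step 6: Alice
After step 7: Kevin
After step 8: Mallory
After step 9: Alice

At step 9, the holder is Alice.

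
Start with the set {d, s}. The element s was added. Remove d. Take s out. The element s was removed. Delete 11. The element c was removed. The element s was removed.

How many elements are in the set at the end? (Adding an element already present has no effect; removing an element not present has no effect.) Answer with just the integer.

Tracking the set through each operation:
Start: {d, s}
Event 1 (add s): already present, no change. Set: {d, s}
Event 2 (remove d): removed. Set: {s}
Event 3 (remove s): removed. Set: {}
Event 4 (remove s): not present, no change. Set: {}
Event 5 (remove 11): not present, no change. Set: {}
Event 6 (remove c): not present, no change. Set: {}
Event 7 (remove s): not present, no change. Set: {}

Final set: {} (size 0)

Answer: 0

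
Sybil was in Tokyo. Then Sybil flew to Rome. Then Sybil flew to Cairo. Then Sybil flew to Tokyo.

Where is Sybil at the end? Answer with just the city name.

Tracking Sybil's location:
Start: Sybil is in Tokyo.
After move 1: Tokyo -> Rome. Sybil is in Rome.
After move 2: Rome -> Cairo. Sybil is in Cairo.
After move 3: Cairo -> Tokyo. Sybil is in Tokyo.

Answer: Tokyo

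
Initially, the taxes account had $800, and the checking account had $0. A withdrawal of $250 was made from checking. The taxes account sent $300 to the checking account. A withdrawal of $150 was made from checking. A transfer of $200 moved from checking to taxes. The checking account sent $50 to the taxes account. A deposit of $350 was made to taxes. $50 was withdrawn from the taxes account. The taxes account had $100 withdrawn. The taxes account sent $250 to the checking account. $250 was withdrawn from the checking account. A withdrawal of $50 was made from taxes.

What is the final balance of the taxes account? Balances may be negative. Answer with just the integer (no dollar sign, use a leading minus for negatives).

Tracking account balances step by step:
Start: taxes=800, checking=0
Event 1 (withdraw 250 from checking): checking: 0 - 250 = -250. Balances: taxes=800, checking=-250
Event 2 (transfer 300 taxes -> checking): taxes: 800 - 300 = 500, checking: -250 + 300 = 50. Balances: taxes=500, checking=50
Event 3 (withdraw 150 from checking): checking: 50 - 150 = -100. Balances: taxes=500, checking=-100
Event 4 (transfer 200 checking -> taxes): checking: -100 - 200 = -300, taxes: 500 + 200 = 700. Balances: taxes=700, checking=-300
Event 5 (transfer 50 checking -> taxes): checking: -300 - 50 = -350, taxes: 700 + 50 = 750. Balances: taxes=750, checking=-350
Event 6 (deposit 350 to taxes): taxes: 750 + 350 = 1100. Balances: taxes=1100, checking=-350
Event 7 (withdraw 50 from taxes): taxes: 1100 - 50 = 1050. Balances: taxes=1050, checking=-350
Event 8 (withdraw 100 from taxes): taxes: 1050 - 100 = 950. Balances: taxes=950, checking=-350
Event 9 (transfer 250 taxes -> checking): taxes: 950 - 250 = 700, checking: -350 + 250 = -100. Balances: taxes=700, checking=-100
Event 10 (withdraw 250 from checking): checking: -100 - 250 = -350. Balances: taxes=700, checking=-350
Event 11 (withdraw 50 from taxes): taxes: 700 - 50 = 650. Balances: taxes=650, checking=-350

Final balance of taxes: 650

Answer: 650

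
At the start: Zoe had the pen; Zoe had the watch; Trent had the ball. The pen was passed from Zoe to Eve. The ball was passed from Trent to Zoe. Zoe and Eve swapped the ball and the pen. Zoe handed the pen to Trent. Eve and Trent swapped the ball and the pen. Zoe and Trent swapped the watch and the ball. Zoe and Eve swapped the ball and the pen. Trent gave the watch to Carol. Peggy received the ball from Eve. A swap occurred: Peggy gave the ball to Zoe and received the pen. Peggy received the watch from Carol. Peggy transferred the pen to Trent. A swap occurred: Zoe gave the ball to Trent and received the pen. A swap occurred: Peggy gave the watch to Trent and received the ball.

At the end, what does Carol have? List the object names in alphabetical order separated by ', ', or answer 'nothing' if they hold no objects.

Tracking all object holders:
Start: pen:Zoe, watch:Zoe, ball:Trent
Event 1 (give pen: Zoe -> Eve). State: pen:Eve, watch:Zoe, ball:Trent
Event 2 (give ball: Trent -> Zoe). State: pen:Eve, watch:Zoe, ball:Zoe
Event 3 (swap ball<->pen: now ball:Eve, pen:Zoe). State: pen:Zoe, watch:Zoe, ball:Eve
Event 4 (give pen: Zoe -> Trent). State: pen:Trent, watch:Zoe, ball:Eve
Event 5 (swap ball<->pen: now ball:Trent, pen:Eve). State: pen:Eve, watch:Zoe, ball:Trent
Event 6 (swap watch<->ball: now watch:Trent, ball:Zoe). State: pen:Eve, watch:Trent, ball:Zoe
Event 7 (swap ball<->pen: now ball:Eve, pen:Zoe). State: pen:Zoe, watch:Trent, ball:Eve
Event 8 (give watch: Trent -> Carol). State: pen:Zoe, watch:Carol, ball:Eve
Event 9 (give ball: Eve -> Peggy). State: pen:Zoe, watch:Carol, ball:Peggy
Event 10 (swap ball<->pen: now ball:Zoe, pen:Peggy). State: pen:Peggy, watch:Carol, ball:Zoe
Event 11 (give watch: Carol -> Peggy). State: pen:Peggy, watch:Peggy, ball:Zoe
Event 12 (give pen: Peggy -> Trent). State: pen:Trent, watch:Peggy, ball:Zoe
Event 13 (swap ball<->pen: now ball:Trent, pen:Zoe). State: pen:Zoe, watch:Peggy, ball:Trent
Event 14 (swap watch<->ball: now watch:Trent, ball:Peggy). State: pen:Zoe, watch:Trent, ball:Peggy

Final state: pen:Zoe, watch:Trent, ball:Peggy
Carol holds: (nothing).

Answer: nothing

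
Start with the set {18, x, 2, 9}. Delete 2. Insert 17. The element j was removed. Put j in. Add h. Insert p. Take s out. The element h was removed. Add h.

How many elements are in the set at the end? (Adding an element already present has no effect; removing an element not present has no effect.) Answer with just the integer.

Answer: 7

Derivation:
Tracking the set through each operation:
Start: {18, 2, 9, x}
Event 1 (remove 2): removed. Set: {18, 9, x}
Event 2 (add 17): added. Set: {17, 18, 9, x}
Event 3 (remove j): not present, no change. Set: {17, 18, 9, x}
Event 4 (add j): added. Set: {17, 18, 9, j, x}
Event 5 (add h): added. Set: {17, 18, 9, h, j, x}
Event 6 (add p): added. Set: {17, 18, 9, h, j, p, x}
Event 7 (remove s): not present, no change. Set: {17, 18, 9, h, j, p, x}
Event 8 (remove h): removed. Set: {17, 18, 9, j, p, x}
Event 9 (add h): added. Set: {17, 18, 9, h, j, p, x}

Final set: {17, 18, 9, h, j, p, x} (size 7)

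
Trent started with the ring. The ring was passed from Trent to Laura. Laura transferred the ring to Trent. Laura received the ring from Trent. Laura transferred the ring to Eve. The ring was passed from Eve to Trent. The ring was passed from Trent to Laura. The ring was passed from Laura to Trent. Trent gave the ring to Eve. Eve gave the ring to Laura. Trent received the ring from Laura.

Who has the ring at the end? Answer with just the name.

Answer: Trent

Derivation:
Tracking the ring through each event:
Start: Trent has the ring.
After event 1: Laura has the ring.
After event 2: Trent has the ring.
After event 3: Laura has the ring.
After event 4: Eve has the ring.
After event 5: Trent has the ring.
After event 6: Laura has the ring.
After event 7: Trent has the ring.
After event 8: Eve has the ring.
After event 9: Laura has the ring.
After event 10: Trent has the ring.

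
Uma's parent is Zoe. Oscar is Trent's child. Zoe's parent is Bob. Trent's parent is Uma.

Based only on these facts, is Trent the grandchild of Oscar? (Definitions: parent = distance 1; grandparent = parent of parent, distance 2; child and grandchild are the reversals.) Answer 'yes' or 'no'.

Answer: no

Derivation:
Reconstructing the parent chain from the given facts:
  Bob -> Zoe -> Uma -> Trent -> Oscar
(each arrow means 'parent of the next')
Positions in the chain (0 = top):
  position of Bob: 0
  position of Zoe: 1
  position of Uma: 2
  position of Trent: 3
  position of Oscar: 4

Trent is at position 3, Oscar is at position 4; signed distance (j - i) = 1.
'grandchild' requires j - i = -2. Actual distance is 1, so the relation does NOT hold.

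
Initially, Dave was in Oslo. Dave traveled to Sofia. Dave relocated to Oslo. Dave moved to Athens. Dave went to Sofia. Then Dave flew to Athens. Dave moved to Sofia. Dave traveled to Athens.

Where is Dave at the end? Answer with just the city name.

Tracking Dave's location:
Start: Dave is in Oslo.
After move 1: Oslo -> Sofia. Dave is in Sofia.
After move 2: Sofia -> Oslo. Dave is in Oslo.
After move 3: Oslo -> Athens. Dave is in Athens.
After move 4: Athens -> Sofia. Dave is in Sofia.
After move 5: Sofia -> Athens. Dave is in Athens.
After move 6: Athens -> Sofia. Dave is in Sofia.
After move 7: Sofia -> Athens. Dave is in Athens.

Answer: Athens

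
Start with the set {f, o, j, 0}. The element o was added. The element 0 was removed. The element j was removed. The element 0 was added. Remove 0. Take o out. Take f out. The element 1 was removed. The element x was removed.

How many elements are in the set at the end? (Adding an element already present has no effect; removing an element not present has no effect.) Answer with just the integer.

Tracking the set through each operation:
Start: {0, f, j, o}
Event 1 (add o): already present, no change. Set: {0, f, j, o}
Event 2 (remove 0): removed. Set: {f, j, o}
Event 3 (remove j): removed. Set: {f, o}
Event 4 (add 0): added. Set: {0, f, o}
Event 5 (remove 0): removed. Set: {f, o}
Event 6 (remove o): removed. Set: {f}
Event 7 (remove f): removed. Set: {}
Event 8 (remove 1): not present, no change. Set: {}
Event 9 (remove x): not present, no change. Set: {}

Final set: {} (size 0)

Answer: 0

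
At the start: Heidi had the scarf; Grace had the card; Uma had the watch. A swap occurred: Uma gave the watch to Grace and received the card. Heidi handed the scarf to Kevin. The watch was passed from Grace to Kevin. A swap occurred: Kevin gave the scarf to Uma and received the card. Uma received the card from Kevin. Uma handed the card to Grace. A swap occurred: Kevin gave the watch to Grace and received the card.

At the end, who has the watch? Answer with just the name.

Tracking all object holders:
Start: scarf:Heidi, card:Grace, watch:Uma
Event 1 (swap watch<->card: now watch:Grace, card:Uma). State: scarf:Heidi, card:Uma, watch:Grace
Event 2 (give scarf: Heidi -> Kevin). State: scarf:Kevin, card:Uma, watch:Grace
Event 3 (give watch: Grace -> Kevin). State: scarf:Kevin, card:Uma, watch:Kevin
Event 4 (swap scarf<->card: now scarf:Uma, card:Kevin). State: scarf:Uma, card:Kevin, watch:Kevin
Event 5 (give card: Kevin -> Uma). State: scarf:Uma, card:Uma, watch:Kevin
Event 6 (give card: Uma -> Grace). State: scarf:Uma, card:Grace, watch:Kevin
Event 7 (swap watch<->card: now watch:Grace, card:Kevin). State: scarf:Uma, card:Kevin, watch:Grace

Final state: scarf:Uma, card:Kevin, watch:Grace
The watch is held by Grace.

Answer: Grace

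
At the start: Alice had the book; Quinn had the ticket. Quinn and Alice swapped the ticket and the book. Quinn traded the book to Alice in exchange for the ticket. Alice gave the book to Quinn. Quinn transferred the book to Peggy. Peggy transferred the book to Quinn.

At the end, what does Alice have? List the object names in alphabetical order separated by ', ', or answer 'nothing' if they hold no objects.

Tracking all object holders:
Start: book:Alice, ticket:Quinn
Event 1 (swap ticket<->book: now ticket:Alice, book:Quinn). State: book:Quinn, ticket:Alice
Event 2 (swap book<->ticket: now book:Alice, ticket:Quinn). State: book:Alice, ticket:Quinn
Event 3 (give book: Alice -> Quinn). State: book:Quinn, ticket:Quinn
Event 4 (give book: Quinn -> Peggy). State: book:Peggy, ticket:Quinn
Event 5 (give book: Peggy -> Quinn). State: book:Quinn, ticket:Quinn

Final state: book:Quinn, ticket:Quinn
Alice holds: (nothing).

Answer: nothing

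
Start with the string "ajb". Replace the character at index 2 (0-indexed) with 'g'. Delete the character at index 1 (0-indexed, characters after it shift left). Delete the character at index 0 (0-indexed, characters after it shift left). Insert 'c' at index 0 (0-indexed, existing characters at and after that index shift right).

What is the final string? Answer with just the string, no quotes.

Answer: cg

Derivation:
Applying each edit step by step:
Start: "ajb"
Op 1 (replace idx 2: 'b' -> 'g'): "ajb" -> "ajg"
Op 2 (delete idx 1 = 'j'): "ajg" -> "ag"
Op 3 (delete idx 0 = 'a'): "ag" -> "g"
Op 4 (insert 'c' at idx 0): "g" -> "cg"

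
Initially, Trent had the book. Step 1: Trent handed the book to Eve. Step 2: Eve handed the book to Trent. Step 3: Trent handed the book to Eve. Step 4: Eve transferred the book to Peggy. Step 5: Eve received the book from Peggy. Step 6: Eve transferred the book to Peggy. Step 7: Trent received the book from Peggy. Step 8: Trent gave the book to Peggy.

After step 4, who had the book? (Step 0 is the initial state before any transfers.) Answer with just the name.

Answer: Peggy

Derivation:
Tracking the book holder through step 4:
After step 0 (start): Trent
After step 1: Eve
After step 2: Trent
After step 3: Eve
After step 4: Peggy

At step 4, the holder is Peggy.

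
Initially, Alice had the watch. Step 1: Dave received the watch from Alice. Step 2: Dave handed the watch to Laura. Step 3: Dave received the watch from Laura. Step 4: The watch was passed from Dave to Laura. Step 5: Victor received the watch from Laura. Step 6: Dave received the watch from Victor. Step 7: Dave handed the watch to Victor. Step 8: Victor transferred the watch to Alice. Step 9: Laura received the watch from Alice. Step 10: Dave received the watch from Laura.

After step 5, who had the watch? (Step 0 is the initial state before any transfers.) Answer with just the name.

Tracking the watch holder through step 5:
After step 0 (start): Alice
After step 1: Dave
After step 2: Laura
After step 3: Dave
After step 4: Laura
After step 5: Victor

At step 5, the holder is Victor.

Answer: Victor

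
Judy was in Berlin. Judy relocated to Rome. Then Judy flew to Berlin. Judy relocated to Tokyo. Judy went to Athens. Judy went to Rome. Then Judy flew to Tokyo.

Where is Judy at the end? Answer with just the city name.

Answer: Tokyo

Derivation:
Tracking Judy's location:
Start: Judy is in Berlin.
After move 1: Berlin -> Rome. Judy is in Rome.
After move 2: Rome -> Berlin. Judy is in Berlin.
After move 3: Berlin -> Tokyo. Judy is in Tokyo.
After move 4: Tokyo -> Athens. Judy is in Athens.
After move 5: Athens -> Rome. Judy is in Rome.
After move 6: Rome -> Tokyo. Judy is in Tokyo.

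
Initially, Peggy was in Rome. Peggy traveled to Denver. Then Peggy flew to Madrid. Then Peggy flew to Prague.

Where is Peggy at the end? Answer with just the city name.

Tracking Peggy's location:
Start: Peggy is in Rome.
After move 1: Rome -> Denver. Peggy is in Denver.
After move 2: Denver -> Madrid. Peggy is in Madrid.
After move 3: Madrid -> Prague. Peggy is in Prague.

Answer: Prague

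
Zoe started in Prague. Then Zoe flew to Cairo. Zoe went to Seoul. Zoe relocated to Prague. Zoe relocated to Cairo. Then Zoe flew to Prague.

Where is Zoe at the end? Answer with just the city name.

Answer: Prague

Derivation:
Tracking Zoe's location:
Start: Zoe is in Prague.
After move 1: Prague -> Cairo. Zoe is in Cairo.
After move 2: Cairo -> Seoul. Zoe is in Seoul.
After move 3: Seoul -> Prague. Zoe is in Prague.
After move 4: Prague -> Cairo. Zoe is in Cairo.
After move 5: Cairo -> Prague. Zoe is in Prague.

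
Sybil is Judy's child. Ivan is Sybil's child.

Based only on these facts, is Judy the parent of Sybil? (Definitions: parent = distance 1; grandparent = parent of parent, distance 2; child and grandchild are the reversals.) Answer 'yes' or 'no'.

Answer: yes

Derivation:
Reconstructing the parent chain from the given facts:
  Judy -> Sybil -> Ivan
(each arrow means 'parent of the next')
Positions in the chain (0 = top):
  position of Judy: 0
  position of Sybil: 1
  position of Ivan: 2

Judy is at position 0, Sybil is at position 1; signed distance (j - i) = 1.
'parent' requires j - i = 1. Actual distance is 1, so the relation HOLDS.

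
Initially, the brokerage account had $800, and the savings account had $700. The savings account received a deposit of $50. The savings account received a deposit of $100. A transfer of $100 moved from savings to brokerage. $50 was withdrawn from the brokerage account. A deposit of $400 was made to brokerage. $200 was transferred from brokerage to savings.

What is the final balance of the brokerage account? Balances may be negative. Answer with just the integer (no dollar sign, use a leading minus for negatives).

Tracking account balances step by step:
Start: brokerage=800, savings=700
Event 1 (deposit 50 to savings): savings: 700 + 50 = 750. Balances: brokerage=800, savings=750
Event 2 (deposit 100 to savings): savings: 750 + 100 = 850. Balances: brokerage=800, savings=850
Event 3 (transfer 100 savings -> brokerage): savings: 850 - 100 = 750, brokerage: 800 + 100 = 900. Balances: brokerage=900, savings=750
Event 4 (withdraw 50 from brokerage): brokerage: 900 - 50 = 850. Balances: brokerage=850, savings=750
Event 5 (deposit 400 to brokerage): brokerage: 850 + 400 = 1250. Balances: brokerage=1250, savings=750
Event 6 (transfer 200 brokerage -> savings): brokerage: 1250 - 200 = 1050, savings: 750 + 200 = 950. Balances: brokerage=1050, savings=950

Final balance of brokerage: 1050

Answer: 1050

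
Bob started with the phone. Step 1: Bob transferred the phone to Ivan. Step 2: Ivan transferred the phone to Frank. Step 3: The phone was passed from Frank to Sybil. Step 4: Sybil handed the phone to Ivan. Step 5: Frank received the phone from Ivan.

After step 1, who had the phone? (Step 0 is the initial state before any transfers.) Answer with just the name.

Tracking the phone holder through step 1:
After step 0 (start): Bob
After step 1: Ivan

At step 1, the holder is Ivan.

Answer: Ivan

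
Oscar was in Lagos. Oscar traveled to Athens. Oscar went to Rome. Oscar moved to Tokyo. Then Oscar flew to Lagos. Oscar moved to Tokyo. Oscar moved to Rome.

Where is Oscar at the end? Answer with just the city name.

Answer: Rome

Derivation:
Tracking Oscar's location:
Start: Oscar is in Lagos.
After move 1: Lagos -> Athens. Oscar is in Athens.
After move 2: Athens -> Rome. Oscar is in Rome.
After move 3: Rome -> Tokyo. Oscar is in Tokyo.
After move 4: Tokyo -> Lagos. Oscar is in Lagos.
After move 5: Lagos -> Tokyo. Oscar is in Tokyo.
After move 6: Tokyo -> Rome. Oscar is in Rome.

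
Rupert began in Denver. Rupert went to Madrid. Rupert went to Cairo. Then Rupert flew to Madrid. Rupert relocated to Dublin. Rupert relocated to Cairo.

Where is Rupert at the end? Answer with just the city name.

Answer: Cairo

Derivation:
Tracking Rupert's location:
Start: Rupert is in Denver.
After move 1: Denver -> Madrid. Rupert is in Madrid.
After move 2: Madrid -> Cairo. Rupert is in Cairo.
After move 3: Cairo -> Madrid. Rupert is in Madrid.
After move 4: Madrid -> Dublin. Rupert is in Dublin.
After move 5: Dublin -> Cairo. Rupert is in Cairo.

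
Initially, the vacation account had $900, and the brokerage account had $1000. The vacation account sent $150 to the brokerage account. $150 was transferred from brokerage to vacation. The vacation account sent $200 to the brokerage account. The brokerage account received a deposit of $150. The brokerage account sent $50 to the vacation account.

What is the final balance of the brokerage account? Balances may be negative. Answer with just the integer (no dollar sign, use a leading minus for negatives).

Tracking account balances step by step:
Start: vacation=900, brokerage=1000
Event 1 (transfer 150 vacation -> brokerage): vacation: 900 - 150 = 750, brokerage: 1000 + 150 = 1150. Balances: vacation=750, brokerage=1150
Event 2 (transfer 150 brokerage -> vacation): brokerage: 1150 - 150 = 1000, vacation: 750 + 150 = 900. Balances: vacation=900, brokerage=1000
Event 3 (transfer 200 vacation -> brokerage): vacation: 900 - 200 = 700, brokerage: 1000 + 200 = 1200. Balances: vacation=700, brokerage=1200
Event 4 (deposit 150 to brokerage): brokerage: 1200 + 150 = 1350. Balances: vacation=700, brokerage=1350
Event 5 (transfer 50 brokerage -> vacation): brokerage: 1350 - 50 = 1300, vacation: 700 + 50 = 750. Balances: vacation=750, brokerage=1300

Final balance of brokerage: 1300

Answer: 1300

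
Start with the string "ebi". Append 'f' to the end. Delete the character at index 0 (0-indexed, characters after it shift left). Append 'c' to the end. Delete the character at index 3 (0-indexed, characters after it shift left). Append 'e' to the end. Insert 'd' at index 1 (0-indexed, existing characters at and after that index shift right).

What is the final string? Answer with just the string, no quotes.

Applying each edit step by step:
Start: "ebi"
Op 1 (append 'f'): "ebi" -> "ebif"
Op 2 (delete idx 0 = 'e'): "ebif" -> "bif"
Op 3 (append 'c'): "bif" -> "bifc"
Op 4 (delete idx 3 = 'c'): "bifc" -> "bif"
Op 5 (append 'e'): "bif" -> "bife"
Op 6 (insert 'd' at idx 1): "bife" -> "bdife"

Answer: bdife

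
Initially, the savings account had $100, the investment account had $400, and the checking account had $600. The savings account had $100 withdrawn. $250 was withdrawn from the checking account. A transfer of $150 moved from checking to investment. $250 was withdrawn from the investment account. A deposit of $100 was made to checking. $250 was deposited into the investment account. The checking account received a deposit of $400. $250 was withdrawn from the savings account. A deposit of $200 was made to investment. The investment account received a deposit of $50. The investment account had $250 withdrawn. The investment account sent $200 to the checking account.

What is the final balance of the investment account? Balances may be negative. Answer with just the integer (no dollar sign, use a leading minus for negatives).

Answer: 350

Derivation:
Tracking account balances step by step:
Start: savings=100, investment=400, checking=600
Event 1 (withdraw 100 from savings): savings: 100 - 100 = 0. Balances: savings=0, investment=400, checking=600
Event 2 (withdraw 250 from checking): checking: 600 - 250 = 350. Balances: savings=0, investment=400, checking=350
Event 3 (transfer 150 checking -> investment): checking: 350 - 150 = 200, investment: 400 + 150 = 550. Balances: savings=0, investment=550, checking=200
Event 4 (withdraw 250 from investment): investment: 550 - 250 = 300. Balances: savings=0, investment=300, checking=200
Event 5 (deposit 100 to checking): checking: 200 + 100 = 300. Balances: savings=0, investment=300, checking=300
Event 6 (deposit 250 to investment): investment: 300 + 250 = 550. Balances: savings=0, investment=550, checking=300
Event 7 (deposit 400 to checking): checking: 300 + 400 = 700. Balances: savings=0, investment=550, checking=700
Event 8 (withdraw 250 from savings): savings: 0 - 250 = -250. Balances: savings=-250, investment=550, checking=700
Event 9 (deposit 200 to investment): investment: 550 + 200 = 750. Balances: savings=-250, investment=750, checking=700
Event 10 (deposit 50 to investment): investment: 750 + 50 = 800. Balances: savings=-250, investment=800, checking=700
Event 11 (withdraw 250 from investment): investment: 800 - 250 = 550. Balances: savings=-250, investment=550, checking=700
Event 12 (transfer 200 investment -> checking): investment: 550 - 200 = 350, checking: 700 + 200 = 900. Balances: savings=-250, investment=350, checking=900

Final balance of investment: 350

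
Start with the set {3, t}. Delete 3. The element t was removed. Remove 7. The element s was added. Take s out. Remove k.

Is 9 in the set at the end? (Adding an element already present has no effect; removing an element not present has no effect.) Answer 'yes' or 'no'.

Answer: no

Derivation:
Tracking the set through each operation:
Start: {3, t}
Event 1 (remove 3): removed. Set: {t}
Event 2 (remove t): removed. Set: {}
Event 3 (remove 7): not present, no change. Set: {}
Event 4 (add s): added. Set: {s}
Event 5 (remove s): removed. Set: {}
Event 6 (remove k): not present, no change. Set: {}

Final set: {} (size 0)
9 is NOT in the final set.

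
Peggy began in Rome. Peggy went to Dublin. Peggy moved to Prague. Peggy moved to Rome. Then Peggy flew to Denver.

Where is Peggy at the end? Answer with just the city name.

Answer: Denver

Derivation:
Tracking Peggy's location:
Start: Peggy is in Rome.
After move 1: Rome -> Dublin. Peggy is in Dublin.
After move 2: Dublin -> Prague. Peggy is in Prague.
After move 3: Prague -> Rome. Peggy is in Rome.
After move 4: Rome -> Denver. Peggy is in Denver.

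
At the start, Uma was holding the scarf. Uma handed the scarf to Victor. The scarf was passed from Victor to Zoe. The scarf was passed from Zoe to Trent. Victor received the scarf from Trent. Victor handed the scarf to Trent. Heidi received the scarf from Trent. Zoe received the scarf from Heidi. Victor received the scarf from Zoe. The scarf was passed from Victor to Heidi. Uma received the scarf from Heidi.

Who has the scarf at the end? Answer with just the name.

Answer: Uma

Derivation:
Tracking the scarf through each event:
Start: Uma has the scarf.
After event 1: Victor has the scarf.
After event 2: Zoe has the scarf.
After event 3: Trent has the scarf.
After event 4: Victor has the scarf.
After event 5: Trent has the scarf.
After event 6: Heidi has the scarf.
After event 7: Zoe has the scarf.
After event 8: Victor has the scarf.
After event 9: Heidi has the scarf.
After event 10: Uma has the scarf.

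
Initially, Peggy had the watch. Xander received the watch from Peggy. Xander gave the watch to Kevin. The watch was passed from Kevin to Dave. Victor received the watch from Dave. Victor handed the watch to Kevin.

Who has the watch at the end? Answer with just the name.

Tracking the watch through each event:
Start: Peggy has the watch.
After event 1: Xander has the watch.
After event 2: Kevin has the watch.
After event 3: Dave has the watch.
After event 4: Victor has the watch.
After event 5: Kevin has the watch.

Answer: Kevin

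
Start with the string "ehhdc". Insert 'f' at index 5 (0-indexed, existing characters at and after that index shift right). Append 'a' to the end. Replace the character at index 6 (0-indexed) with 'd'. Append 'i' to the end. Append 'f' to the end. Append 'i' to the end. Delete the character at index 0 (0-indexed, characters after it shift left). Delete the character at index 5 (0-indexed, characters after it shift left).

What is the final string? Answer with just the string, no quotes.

Answer: hhdcfifi

Derivation:
Applying each edit step by step:
Start: "ehhdc"
Op 1 (insert 'f' at idx 5): "ehhdc" -> "ehhdcf"
Op 2 (append 'a'): "ehhdcf" -> "ehhdcfa"
Op 3 (replace idx 6: 'a' -> 'd'): "ehhdcfa" -> "ehhdcfd"
Op 4 (append 'i'): "ehhdcfd" -> "ehhdcfdi"
Op 5 (append 'f'): "ehhdcfdi" -> "ehhdcfdif"
Op 6 (append 'i'): "ehhdcfdif" -> "ehhdcfdifi"
Op 7 (delete idx 0 = 'e'): "ehhdcfdifi" -> "hhdcfdifi"
Op 8 (delete idx 5 = 'd'): "hhdcfdifi" -> "hhdcfifi"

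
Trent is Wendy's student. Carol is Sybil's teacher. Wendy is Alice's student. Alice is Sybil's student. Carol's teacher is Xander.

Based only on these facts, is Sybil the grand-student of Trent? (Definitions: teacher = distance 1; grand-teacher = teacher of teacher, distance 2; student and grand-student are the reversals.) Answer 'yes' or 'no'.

Reconstructing the teacher chain from the given facts:
  Xander -> Carol -> Sybil -> Alice -> Wendy -> Trent
(each arrow means 'teacher of the next')
Positions in the chain (0 = top):
  position of Xander: 0
  position of Carol: 1
  position of Sybil: 2
  position of Alice: 3
  position of Wendy: 4
  position of Trent: 5

Sybil is at position 2, Trent is at position 5; signed distance (j - i) = 3.
'grand-student' requires j - i = -2. Actual distance is 3, so the relation does NOT hold.

Answer: no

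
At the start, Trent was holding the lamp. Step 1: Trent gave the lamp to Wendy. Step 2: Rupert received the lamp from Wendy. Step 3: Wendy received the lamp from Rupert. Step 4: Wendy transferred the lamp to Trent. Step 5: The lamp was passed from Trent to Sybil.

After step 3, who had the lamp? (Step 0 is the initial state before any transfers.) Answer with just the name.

Answer: Wendy

Derivation:
Tracking the lamp holder through step 3:
After step 0 (start): Trent
After step 1: Wendy
After step 2: Rupert
After step 3: Wendy

At step 3, the holder is Wendy.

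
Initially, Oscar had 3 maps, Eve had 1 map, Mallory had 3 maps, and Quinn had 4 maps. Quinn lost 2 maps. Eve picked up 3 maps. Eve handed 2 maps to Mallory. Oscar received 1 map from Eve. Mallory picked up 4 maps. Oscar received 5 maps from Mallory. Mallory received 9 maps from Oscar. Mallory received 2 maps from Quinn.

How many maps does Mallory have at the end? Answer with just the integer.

Answer: 15

Derivation:
Tracking counts step by step:
Start: Oscar=3, Eve=1, Mallory=3, Quinn=4
Event 1 (Quinn -2): Quinn: 4 -> 2. State: Oscar=3, Eve=1, Mallory=3, Quinn=2
Event 2 (Eve +3): Eve: 1 -> 4. State: Oscar=3, Eve=4, Mallory=3, Quinn=2
Event 3 (Eve -> Mallory, 2): Eve: 4 -> 2, Mallory: 3 -> 5. State: Oscar=3, Eve=2, Mallory=5, Quinn=2
Event 4 (Eve -> Oscar, 1): Eve: 2 -> 1, Oscar: 3 -> 4. State: Oscar=4, Eve=1, Mallory=5, Quinn=2
Event 5 (Mallory +4): Mallory: 5 -> 9. State: Oscar=4, Eve=1, Mallory=9, Quinn=2
Event 6 (Mallory -> Oscar, 5): Mallory: 9 -> 4, Oscar: 4 -> 9. State: Oscar=9, Eve=1, Mallory=4, Quinn=2
Event 7 (Oscar -> Mallory, 9): Oscar: 9 -> 0, Mallory: 4 -> 13. State: Oscar=0, Eve=1, Mallory=13, Quinn=2
Event 8 (Quinn -> Mallory, 2): Quinn: 2 -> 0, Mallory: 13 -> 15. State: Oscar=0, Eve=1, Mallory=15, Quinn=0

Mallory's final count: 15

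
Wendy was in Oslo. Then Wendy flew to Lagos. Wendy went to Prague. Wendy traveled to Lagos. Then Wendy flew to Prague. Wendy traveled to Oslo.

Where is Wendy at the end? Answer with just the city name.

Tracking Wendy's location:
Start: Wendy is in Oslo.
After move 1: Oslo -> Lagos. Wendy is in Lagos.
After move 2: Lagos -> Prague. Wendy is in Prague.
After move 3: Prague -> Lagos. Wendy is in Lagos.
After move 4: Lagos -> Prague. Wendy is in Prague.
After move 5: Prague -> Oslo. Wendy is in Oslo.

Answer: Oslo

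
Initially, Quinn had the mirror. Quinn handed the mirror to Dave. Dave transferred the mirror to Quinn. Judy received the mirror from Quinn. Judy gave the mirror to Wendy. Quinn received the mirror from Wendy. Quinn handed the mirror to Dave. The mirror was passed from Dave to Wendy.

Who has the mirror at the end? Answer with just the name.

Tracking the mirror through each event:
Start: Quinn has the mirror.
After event 1: Dave has the mirror.
After event 2: Quinn has the mirror.
After event 3: Judy has the mirror.
After event 4: Wendy has the mirror.
After event 5: Quinn has the mirror.
After event 6: Dave has the mirror.
After event 7: Wendy has the mirror.

Answer: Wendy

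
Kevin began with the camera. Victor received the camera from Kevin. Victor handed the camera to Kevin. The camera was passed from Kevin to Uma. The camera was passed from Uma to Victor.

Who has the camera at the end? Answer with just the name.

Answer: Victor

Derivation:
Tracking the camera through each event:
Start: Kevin has the camera.
After event 1: Victor has the camera.
After event 2: Kevin has the camera.
After event 3: Uma has the camera.
After event 4: Victor has the camera.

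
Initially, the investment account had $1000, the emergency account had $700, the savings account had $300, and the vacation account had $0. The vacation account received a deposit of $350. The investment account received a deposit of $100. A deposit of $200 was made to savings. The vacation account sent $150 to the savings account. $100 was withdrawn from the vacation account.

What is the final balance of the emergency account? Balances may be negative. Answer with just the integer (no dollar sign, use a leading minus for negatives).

Answer: 700

Derivation:
Tracking account balances step by step:
Start: investment=1000, emergency=700, savings=300, vacation=0
Event 1 (deposit 350 to vacation): vacation: 0 + 350 = 350. Balances: investment=1000, emergency=700, savings=300, vacation=350
Event 2 (deposit 100 to investment): investment: 1000 + 100 = 1100. Balances: investment=1100, emergency=700, savings=300, vacation=350
Event 3 (deposit 200 to savings): savings: 300 + 200 = 500. Balances: investment=1100, emergency=700, savings=500, vacation=350
Event 4 (transfer 150 vacation -> savings): vacation: 350 - 150 = 200, savings: 500 + 150 = 650. Balances: investment=1100, emergency=700, savings=650, vacation=200
Event 5 (withdraw 100 from vacation): vacation: 200 - 100 = 100. Balances: investment=1100, emergency=700, savings=650, vacation=100

Final balance of emergency: 700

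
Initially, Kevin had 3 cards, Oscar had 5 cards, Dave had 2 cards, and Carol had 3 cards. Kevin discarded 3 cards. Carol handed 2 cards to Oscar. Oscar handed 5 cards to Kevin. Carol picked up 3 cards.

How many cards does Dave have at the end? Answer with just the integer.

Answer: 2

Derivation:
Tracking counts step by step:
Start: Kevin=3, Oscar=5, Dave=2, Carol=3
Event 1 (Kevin -3): Kevin: 3 -> 0. State: Kevin=0, Oscar=5, Dave=2, Carol=3
Event 2 (Carol -> Oscar, 2): Carol: 3 -> 1, Oscar: 5 -> 7. State: Kevin=0, Oscar=7, Dave=2, Carol=1
Event 3 (Oscar -> Kevin, 5): Oscar: 7 -> 2, Kevin: 0 -> 5. State: Kevin=5, Oscar=2, Dave=2, Carol=1
Event 4 (Carol +3): Carol: 1 -> 4. State: Kevin=5, Oscar=2, Dave=2, Carol=4

Dave's final count: 2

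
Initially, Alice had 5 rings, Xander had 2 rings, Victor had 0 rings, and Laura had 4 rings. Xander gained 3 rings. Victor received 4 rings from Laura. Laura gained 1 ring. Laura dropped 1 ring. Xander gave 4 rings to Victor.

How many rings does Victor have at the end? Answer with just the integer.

Answer: 8

Derivation:
Tracking counts step by step:
Start: Alice=5, Xander=2, Victor=0, Laura=4
Event 1 (Xander +3): Xander: 2 -> 5. State: Alice=5, Xander=5, Victor=0, Laura=4
Event 2 (Laura -> Victor, 4): Laura: 4 -> 0, Victor: 0 -> 4. State: Alice=5, Xander=5, Victor=4, Laura=0
Event 3 (Laura +1): Laura: 0 -> 1. State: Alice=5, Xander=5, Victor=4, Laura=1
Event 4 (Laura -1): Laura: 1 -> 0. State: Alice=5, Xander=5, Victor=4, Laura=0
Event 5 (Xander -> Victor, 4): Xander: 5 -> 1, Victor: 4 -> 8. State: Alice=5, Xander=1, Victor=8, Laura=0

Victor's final count: 8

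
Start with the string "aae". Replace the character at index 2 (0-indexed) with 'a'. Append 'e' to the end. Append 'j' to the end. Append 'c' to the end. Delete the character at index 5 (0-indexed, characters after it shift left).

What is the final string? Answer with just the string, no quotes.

Answer: aaaej

Derivation:
Applying each edit step by step:
Start: "aae"
Op 1 (replace idx 2: 'e' -> 'a'): "aae" -> "aaa"
Op 2 (append 'e'): "aaa" -> "aaae"
Op 3 (append 'j'): "aaae" -> "aaaej"
Op 4 (append 'c'): "aaaej" -> "aaaejc"
Op 5 (delete idx 5 = 'c'): "aaaejc" -> "aaaej"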